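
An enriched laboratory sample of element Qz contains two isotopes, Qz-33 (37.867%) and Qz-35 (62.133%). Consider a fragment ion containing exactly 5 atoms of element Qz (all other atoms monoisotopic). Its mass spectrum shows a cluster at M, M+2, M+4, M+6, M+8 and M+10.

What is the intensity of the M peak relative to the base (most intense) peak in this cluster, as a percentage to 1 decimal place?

2.3%

Term probabilities: M 0.0078, M+2 0.0639, M+4 0.2096, M+6 0.3439, M+8 0.2822, M+10 0.0926. Base peak = M+6.
P(M+6) = C(5,3) × 0.37867^2 × 0.62133^3 = 10 × 0.14339097 × 0.23986505 = 0.343945 (base)
P(M) = C(5,0) × 0.37867^5 × 0.62133^0 = 1 × 0.00778582 × 1.0000 = 0.007786
Relative intensity = 0.007786 / 0.343945 × 100 = 2.3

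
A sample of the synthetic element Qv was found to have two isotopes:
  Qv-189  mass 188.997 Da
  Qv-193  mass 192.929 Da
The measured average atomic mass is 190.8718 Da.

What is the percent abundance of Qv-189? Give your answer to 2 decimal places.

With x = fraction of Qv-189 (so Qv-193 is 1 − x):
188.997·x + 192.929·(1 − x) = 190.8718
(188.997 − 192.929)·x = 190.8718 − 192.929
x = -2.0572 / -3.932 = 0.52319 → 52.32% Qv-189, 47.68% Qv-193.

52.32%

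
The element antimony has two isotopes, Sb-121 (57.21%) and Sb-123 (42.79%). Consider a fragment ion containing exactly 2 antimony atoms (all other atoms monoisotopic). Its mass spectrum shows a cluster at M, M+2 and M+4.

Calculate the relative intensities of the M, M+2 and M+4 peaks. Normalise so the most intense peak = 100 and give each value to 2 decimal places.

Each Sb atom is independently Sb-121 (p = 0.5721) or Sb-123 (q = 0.4279); the cluster is the binomial expansion (p + q)^2.
P(M) = 0.5721^2 = 0.327298
P(M+2) = 2 × 0.5721^1 × 0.4279^1 = 0.489603
P(M+4) = 0.4279^2 = 0.183098
The M+2 peak is largest (0.489603); scaling to 100 gives 66.85 : 100.00 : 37.40.

66.85 : 100.00 : 37.40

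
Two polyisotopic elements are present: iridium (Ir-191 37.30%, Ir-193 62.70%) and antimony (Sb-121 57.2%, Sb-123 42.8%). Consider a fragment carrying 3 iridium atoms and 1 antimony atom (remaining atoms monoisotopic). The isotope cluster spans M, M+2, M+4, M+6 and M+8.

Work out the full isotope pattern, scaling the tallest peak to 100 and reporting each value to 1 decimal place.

8.2 : 47.3 : 100.0 : 90.6 : 29.0

Iridium pattern (n=3): 0.05189512 : 0.26170165 : 0.43991135 : 0.24649188
Antimony pattern (n=1): 0.5720 : 0.4280
Convolve the two distributions (both contribute in 2-u steps):
  M: 0.05189512×0.5720 = 0.029684
  M+2: 0.05189512×0.4280 + 0.26170165×0.5720 = 0.171904
  M+4: 0.26170165×0.4280 + 0.43991135×0.5720 = 0.363638
  M+6: 0.43991135×0.4280 + 0.24649188×0.5720 = 0.329275
  M+8: 0.24649188×0.4280 = 0.105499
Scale to base peak (0.363638) = 100: 8.2 : 47.3 : 100.0 : 90.6 : 29.0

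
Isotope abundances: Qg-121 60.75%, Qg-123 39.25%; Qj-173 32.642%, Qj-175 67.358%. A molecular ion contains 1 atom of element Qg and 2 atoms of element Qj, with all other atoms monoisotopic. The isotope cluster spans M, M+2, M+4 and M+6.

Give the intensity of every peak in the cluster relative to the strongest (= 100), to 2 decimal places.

Element Qg pattern (n=1): 0.6075 : 0.3925
Element Qj pattern (n=2): 0.10655002 : 0.43973997 : 0.45371002
Convolve the two distributions (both contribute in 2-u steps):
  M: 0.6075×0.10655002 = 0.064729
  M+2: 0.6075×0.43973997 + 0.3925×0.10655002 = 0.308963
  M+4: 0.6075×0.45371002 + 0.3925×0.43973997 = 0.448227
  M+6: 0.3925×0.45371002 = 0.178081
Scale to base peak (0.448227) = 100: 14.44 : 68.93 : 100.00 : 39.73

14.44 : 68.93 : 100.00 : 39.73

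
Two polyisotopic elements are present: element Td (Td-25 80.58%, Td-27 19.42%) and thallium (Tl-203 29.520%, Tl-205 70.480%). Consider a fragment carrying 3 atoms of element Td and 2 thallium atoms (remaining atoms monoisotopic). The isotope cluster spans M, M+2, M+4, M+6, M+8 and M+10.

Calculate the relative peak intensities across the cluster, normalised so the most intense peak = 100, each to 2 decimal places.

Element Td pattern (n=3): 0.52321693 : 0.37829013 : 0.09116895 : 0.00732399
Thallium pattern (n=2): 0.08714304 : 0.41611392 : 0.49674304
Convolve the two distributions (both contribute in 2-u steps):
  M: 0.52321693×0.08714304 = 0.045595
  M+2: 0.52321693×0.41611392 + 0.37829013×0.08714304 = 0.250683
  M+4: 0.52321693×0.49674304 + 0.37829013×0.41611392 + 0.09116895×0.08714304 = 0.425261
  M+6: 0.37829013×0.49674304 + 0.09116895×0.41611392 + 0.00732399×0.08714304 = 0.226488
  M+8: 0.09116895×0.49674304 + 0.00732399×0.41611392 = 0.048335
  M+10: 0.00732399×0.49674304 = 0.003638
Scale to base peak (0.425261) = 100: 10.72 : 58.95 : 100.00 : 53.26 : 11.37 : 0.86

10.72 : 58.95 : 100.00 : 53.26 : 11.37 : 0.86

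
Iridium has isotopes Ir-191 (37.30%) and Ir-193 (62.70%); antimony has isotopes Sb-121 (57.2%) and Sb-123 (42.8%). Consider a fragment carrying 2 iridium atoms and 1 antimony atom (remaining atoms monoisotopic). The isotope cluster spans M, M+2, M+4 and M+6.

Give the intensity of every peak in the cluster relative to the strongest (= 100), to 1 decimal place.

18.7 : 77.0 : 100.0 : 39.6

Iridium pattern (n=2): 0.139129 : 0.467742 : 0.393129
Antimony pattern (n=1): 0.5720 : 0.4280
Convolve the two distributions (both contribute in 2-u steps):
  M: 0.139129×0.5720 = 0.079582
  M+2: 0.139129×0.4280 + 0.467742×0.5720 = 0.327096
  M+4: 0.467742×0.4280 + 0.393129×0.5720 = 0.425063
  M+6: 0.393129×0.4280 = 0.168259
Scale to base peak (0.425063) = 100: 18.7 : 77.0 : 100.0 : 39.6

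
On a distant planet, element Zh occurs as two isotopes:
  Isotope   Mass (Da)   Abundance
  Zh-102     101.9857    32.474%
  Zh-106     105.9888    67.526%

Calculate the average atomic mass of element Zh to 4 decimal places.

Ar = Σ fᵢ·mᵢ = 0.32474 × 101.9857 + 0.67526 × 105.9888
= 33.11884 + 71.57000 = 104.68884 Da

104.6888 Da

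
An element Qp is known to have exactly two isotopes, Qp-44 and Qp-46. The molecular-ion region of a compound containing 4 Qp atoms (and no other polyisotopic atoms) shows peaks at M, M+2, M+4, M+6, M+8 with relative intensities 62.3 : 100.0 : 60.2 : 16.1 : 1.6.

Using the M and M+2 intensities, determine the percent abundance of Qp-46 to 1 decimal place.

28.6%

Let p = fractional abundance of Qp-44. I(M+2)/I(M) = [C(4,1)·p^3·(1−p)] / p^4 = 4·(1−p)/p = 100.0/62.3 = 1.6051
(1−p)/p = 1.6051/4 = 0.4013  ⇒  p = 1/(1 + 0.4013) = 0.7136
Qp-44: 71.4%, Qp-46: 28.6%.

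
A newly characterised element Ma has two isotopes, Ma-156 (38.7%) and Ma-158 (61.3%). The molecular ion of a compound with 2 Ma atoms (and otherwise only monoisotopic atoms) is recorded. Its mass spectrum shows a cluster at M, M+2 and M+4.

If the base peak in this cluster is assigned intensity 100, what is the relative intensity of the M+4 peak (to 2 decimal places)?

79.20

Term probabilities: M 0.1498, M+2 0.4745, M+4 0.3758. Base peak = M+2.
P(M+2) = C(2,1) × 0.387^1 × 0.613^1 = 2 × 0.3870 × 0.6130 = 0.474462 (base)
P(M+4) = C(2,2) × 0.387^0 × 0.613^2 = 1 × 1.0000 × 0.375769 = 0.375769
Relative intensity = 0.375769 / 0.474462 × 100 = 79.20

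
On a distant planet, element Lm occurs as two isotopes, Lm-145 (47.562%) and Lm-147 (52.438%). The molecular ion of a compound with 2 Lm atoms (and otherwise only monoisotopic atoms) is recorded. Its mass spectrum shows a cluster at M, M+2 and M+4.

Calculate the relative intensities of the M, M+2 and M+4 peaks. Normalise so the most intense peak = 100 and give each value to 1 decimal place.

45.4 : 100.0 : 55.1

Each Lm atom is independently Lm-145 (p = 0.47562) or Lm-147 (q = 0.52438); the cluster is the binomial expansion (p + q)^2.
P(M) = 0.47562^2 = 0.226214
P(M+2) = 2 × 0.47562^1 × 0.52438^1 = 0.498811
P(M+4) = 0.52438^2 = 0.274974
The M+2 peak is largest (0.498811); scaling to 100 gives 45.4 : 100.0 : 55.1.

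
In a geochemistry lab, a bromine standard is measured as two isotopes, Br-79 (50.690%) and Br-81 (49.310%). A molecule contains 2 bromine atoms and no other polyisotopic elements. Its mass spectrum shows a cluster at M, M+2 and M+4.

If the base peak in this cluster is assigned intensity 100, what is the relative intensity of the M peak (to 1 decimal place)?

51.4

Term probabilities: M 0.2569, M+2 0.4999, M+4 0.2431. Base peak = M+2.
P(M+2) = C(2,1) × 0.50690^1 × 0.49310^1 = 2 × 0.5069 × 0.4931 = 0.499905 (base)
P(M) = C(2,0) × 0.50690^2 × 0.49310^0 = 1 × 0.25694761 × 1.0000 = 0.256948
Relative intensity = 0.256948 / 0.499905 × 100 = 51.4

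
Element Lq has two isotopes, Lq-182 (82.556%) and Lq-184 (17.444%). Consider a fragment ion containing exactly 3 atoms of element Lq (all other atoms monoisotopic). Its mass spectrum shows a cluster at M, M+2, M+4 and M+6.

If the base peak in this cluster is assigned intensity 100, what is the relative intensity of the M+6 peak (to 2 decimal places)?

Term probabilities: M 0.5627, M+2 0.3567, M+4 0.0754, M+6 0.0053. Base peak = M.
P(M) = C(3,0) × 0.82556^3 × 0.17444^0 = 1 × 0.56265985 × 1.0000 = 0.562660 (base)
P(M+6) = C(3,3) × 0.82556^0 × 0.17444^3 = 1 × 1.0000 × 0.00530809 = 0.005308
Relative intensity = 0.005308 / 0.562660 × 100 = 0.94

0.94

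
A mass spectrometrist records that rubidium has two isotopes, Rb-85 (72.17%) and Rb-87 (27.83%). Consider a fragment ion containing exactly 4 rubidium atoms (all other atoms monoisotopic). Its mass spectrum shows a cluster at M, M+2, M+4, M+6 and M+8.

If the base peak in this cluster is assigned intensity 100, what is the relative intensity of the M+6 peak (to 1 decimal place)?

Binomial terms of (0.7217 + 0.2783)^4: M 0.2713, M+2 0.4184, M+4 0.2420, M+6 0.0622, M+8 0.0060 → M+2 is the base peak.
P(M+2) = C(4,1) × 0.7217^3 × 0.2783^1 = 4 × 0.37589809 × 0.2783 = 0.418450 (base)
P(M+6) = C(4,3) × 0.7217^1 × 0.2783^3 = 4 × 0.7217 × 0.02155458 = 0.062224
Relative intensity = 0.062224 / 0.418450 × 100 = 14.9

14.9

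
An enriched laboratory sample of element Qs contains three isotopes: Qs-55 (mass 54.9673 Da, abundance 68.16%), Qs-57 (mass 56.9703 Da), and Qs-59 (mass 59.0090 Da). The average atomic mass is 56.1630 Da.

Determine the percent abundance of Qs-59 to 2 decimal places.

The remaining 31.84% is split between Qs-57 (fraction x) and Qs-59 (fraction 0.3184 − x).
Substituting: 56.9703x + 59.0090(0.3184 − x) = 18.69728832
(56.9703 − 59.0090)x = -0.09117728  ⇒  x = 0.04472, y = 0.27368
Qs-57: 4.47%, Qs-59: 27.37%.

27.37%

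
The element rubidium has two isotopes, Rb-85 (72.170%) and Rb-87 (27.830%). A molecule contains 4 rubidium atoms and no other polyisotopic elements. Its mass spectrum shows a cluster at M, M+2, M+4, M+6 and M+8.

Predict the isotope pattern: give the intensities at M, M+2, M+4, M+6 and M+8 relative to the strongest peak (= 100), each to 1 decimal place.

Each Rb atom is independently Rb-85 (p = 0.72170) or Rb-87 (q = 0.27830); the cluster is the binomial expansion (p + q)^4.
P(M) = 0.72170^4 = 0.271286
P(M+2) = 4 × 0.72170^3 × 0.27830^1 = 0.418450
P(M+4) = 6 × 0.72170^2 × 0.27830^2 = 0.242042
P(M+6) = 4 × 0.72170^1 × 0.27830^3 = 0.062224
P(M+8) = 0.27830^4 = 0.005999
The M+2 peak is largest (0.418450); scaling to 100 gives 64.8 : 100.0 : 57.8 : 14.9 : 1.4.

64.8 : 100.0 : 57.8 : 14.9 : 1.4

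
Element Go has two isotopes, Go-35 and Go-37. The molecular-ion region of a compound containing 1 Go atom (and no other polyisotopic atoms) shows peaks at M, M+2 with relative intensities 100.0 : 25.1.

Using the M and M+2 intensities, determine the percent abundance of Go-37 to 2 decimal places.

20.06%

Let p = fractional abundance of Go-35. I(M+2)/I(M) = [C(1,1)·p^0·(1−p)] / p^1 = 1·(1−p)/p = 25.1/100.0 = 0.2510
(1−p)/p = 0.2510/1 = 0.2510  ⇒  p = 1/(1 + 0.2510) = 0.7994
Go-35: 79.94%, Go-37: 20.06%.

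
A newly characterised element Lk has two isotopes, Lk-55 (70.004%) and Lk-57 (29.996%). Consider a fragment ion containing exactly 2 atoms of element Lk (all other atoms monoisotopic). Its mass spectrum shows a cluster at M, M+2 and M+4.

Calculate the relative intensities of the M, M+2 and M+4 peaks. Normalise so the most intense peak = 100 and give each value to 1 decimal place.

The 2 Lk atoms are independent, so intensities follow the terms of (0.70004 + 0.29996)^2.
P(M) = 0.70004^2 = 0.490056
P(M+2) = 2 × 0.70004^1 × 0.29996^1 = 0.419968
P(M+4) = 0.29996^2 = 0.089976
The M peak is largest (0.490056); scaling to 100 gives 100.0 : 85.7 : 18.4.

100.0 : 85.7 : 18.4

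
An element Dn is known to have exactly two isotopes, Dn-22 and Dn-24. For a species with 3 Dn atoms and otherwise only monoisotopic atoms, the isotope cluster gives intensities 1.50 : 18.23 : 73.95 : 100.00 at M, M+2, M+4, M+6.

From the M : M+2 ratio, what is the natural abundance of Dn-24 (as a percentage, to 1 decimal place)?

80.2%

If p is the fraction of Dn that is Dn-22, then I(M+2)/I(M) = [C(3,1)·p^2·(1−p)] / p^3 = 3·(1−p)/p = 18.23/1.50 = 12.1533
(1−p)/p = 12.1533/3 = 4.0511  ⇒  p = 1/(1 + 4.0511) = 0.1980
Dn-22: 19.8%, Dn-24: 80.2%.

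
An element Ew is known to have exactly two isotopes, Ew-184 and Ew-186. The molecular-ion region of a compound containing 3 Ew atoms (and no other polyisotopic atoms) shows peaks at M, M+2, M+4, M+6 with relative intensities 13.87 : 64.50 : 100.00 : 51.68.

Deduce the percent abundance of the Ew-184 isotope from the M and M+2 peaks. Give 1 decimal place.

39.2%

If p is the fraction of Ew that is Ew-184, then I(M+2)/I(M) = [C(3,1)·p^2·(1−p)] / p^3 = 3·(1−p)/p = 64.50/13.87 = 4.6503
(1−p)/p = 4.6503/3 = 1.5501  ⇒  p = 1/(1 + 1.5501) = 0.3921
Ew-184: 39.2%, Ew-186: 60.8%.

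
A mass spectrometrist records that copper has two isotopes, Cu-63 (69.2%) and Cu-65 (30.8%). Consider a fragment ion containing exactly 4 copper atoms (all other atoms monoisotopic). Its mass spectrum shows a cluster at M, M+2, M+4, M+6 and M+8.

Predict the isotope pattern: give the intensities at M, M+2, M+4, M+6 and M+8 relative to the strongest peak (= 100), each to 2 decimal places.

56.17 : 100.00 : 66.76 : 19.81 : 2.20

Expanding (0.692 + 0.308)^4:
P(M) = 0.692^4 = 0.229311
P(M+2) = 4 × 0.692^3 × 0.308^1 = 0.408253
P(M+4) = 6 × 0.692^2 × 0.308^2 = 0.272562
P(M+6) = 4 × 0.692^1 × 0.308^3 = 0.080876
P(M+8) = 0.308^4 = 0.008999
The M+2 peak is largest (0.408253); scaling to 100 gives 56.17 : 100.00 : 66.76 : 19.81 : 2.20.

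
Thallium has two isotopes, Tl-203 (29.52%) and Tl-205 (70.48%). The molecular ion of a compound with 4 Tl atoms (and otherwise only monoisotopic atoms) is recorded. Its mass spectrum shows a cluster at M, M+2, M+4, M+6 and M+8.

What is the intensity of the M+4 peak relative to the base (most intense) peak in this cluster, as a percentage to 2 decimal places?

Term probabilities: M 0.0076, M+2 0.0725, M+4 0.2597, M+6 0.4134, M+8 0.2468. Base peak = M+6.
P(M+6) = C(4,3) × 0.2952^1 × 0.7048^3 = 4 × 0.2952 × 0.35010449 = 0.413403 (base)
P(M+4) = C(4,2) × 0.2952^2 × 0.7048^2 = 6 × 0.08714304 × 0.49674304 = 0.259726
Relative intensity = 0.259726 / 0.413403 × 100 = 62.83

62.83%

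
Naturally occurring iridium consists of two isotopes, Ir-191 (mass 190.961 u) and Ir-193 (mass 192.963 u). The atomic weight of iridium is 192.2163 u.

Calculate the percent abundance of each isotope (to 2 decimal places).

With x = fraction of Ir-191 (so Ir-193 is 1 − x):
190.961·x + 192.963·(1 − x) = 192.2163
(190.961 − 192.963)·x = 192.2163 − 192.963
x = -0.7467 / -2.002 = 0.37298 → 37.30% Ir-191, 62.70% Ir-193.

Ir-191: 37.30%, Ir-193: 62.70%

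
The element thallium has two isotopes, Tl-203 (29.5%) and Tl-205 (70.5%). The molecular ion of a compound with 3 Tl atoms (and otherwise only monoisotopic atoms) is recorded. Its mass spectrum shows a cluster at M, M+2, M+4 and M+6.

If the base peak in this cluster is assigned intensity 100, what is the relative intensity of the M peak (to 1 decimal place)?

Term probabilities: M 0.0257, M+2 0.1841, M+4 0.4399, M+6 0.3504. Base peak = M+4.
P(M+4) = C(3,2) × 0.295^1 × 0.705^2 = 3 × 0.2950 × 0.497025 = 0.439867 (base)
P(M) = C(3,0) × 0.295^3 × 0.705^0 = 1 × 0.02567237 × 1.0000 = 0.025672
Relative intensity = 0.025672 / 0.439867 × 100 = 5.8

5.8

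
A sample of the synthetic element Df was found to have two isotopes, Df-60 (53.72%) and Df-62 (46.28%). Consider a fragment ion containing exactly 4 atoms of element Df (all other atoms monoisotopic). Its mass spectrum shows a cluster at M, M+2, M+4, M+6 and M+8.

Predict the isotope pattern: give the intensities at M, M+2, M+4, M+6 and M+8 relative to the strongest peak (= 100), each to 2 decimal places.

22.46 : 77.38 : 100.00 : 57.43 : 12.37

Each Df atom is independently Df-60 (p = 0.5372) or Df-62 (q = 0.4628); the cluster is the binomial expansion (p + q)^4.
P(M) = 0.5372^4 = 0.083281
P(M+2) = 4 × 0.5372^3 × 0.4628^1 = 0.286986
P(M+4) = 6 × 0.5372^2 × 0.4628^2 = 0.370860
P(M+6) = 4 × 0.5372^1 × 0.4628^3 = 0.212998
P(M+8) = 0.4628^4 = 0.045875
The M+4 peak is largest (0.370860); scaling to 100 gives 22.46 : 77.38 : 100.00 : 57.43 : 12.37.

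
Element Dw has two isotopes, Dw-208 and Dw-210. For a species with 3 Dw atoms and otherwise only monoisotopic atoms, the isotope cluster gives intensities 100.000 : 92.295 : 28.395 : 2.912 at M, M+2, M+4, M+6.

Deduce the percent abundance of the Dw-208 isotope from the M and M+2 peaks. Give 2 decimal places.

76.47%

Let p = fractional abundance of Dw-208. I(M+2)/I(M) = [C(3,1)·p^2·(1−p)] / p^3 = 3·(1−p)/p = 92.295/100.000 = 0.9230
(1−p)/p = 0.9230/3 = 0.3077  ⇒  p = 1/(1 + 0.3077) = 0.7647
Dw-208: 76.47%, Dw-210: 23.53%.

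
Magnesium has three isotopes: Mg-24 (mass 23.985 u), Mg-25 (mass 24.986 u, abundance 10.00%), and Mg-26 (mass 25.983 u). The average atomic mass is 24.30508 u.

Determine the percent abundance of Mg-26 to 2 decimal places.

11.01%

The remaining 90.00% is split between Mg-24 (fraction x) and Mg-26 (fraction 0.9000 − x).
Substituting: 23.985x + 25.983(0.9000 − x) = 21.80648
(23.985 − 25.983)x = -1.57822  ⇒  x = 0.78990, y = 0.11010
Mg-24: 78.99%, Mg-26: 11.01%.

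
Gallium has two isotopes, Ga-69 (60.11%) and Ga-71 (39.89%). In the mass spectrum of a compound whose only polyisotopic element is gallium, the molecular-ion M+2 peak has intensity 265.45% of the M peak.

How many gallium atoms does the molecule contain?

4

The M+2/M ratio from n Ga atoms is n · q/p = n · 0.3989/0.6011.
n = 2.6545 × 0.6011/0.3989 = 4.00 ≈ 4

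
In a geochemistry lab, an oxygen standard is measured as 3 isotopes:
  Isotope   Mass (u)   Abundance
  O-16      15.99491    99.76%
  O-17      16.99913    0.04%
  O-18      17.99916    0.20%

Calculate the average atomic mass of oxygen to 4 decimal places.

Ar = Σ fᵢ·mᵢ = 0.9976 × 15.99491 + 0.0004 × 16.99913 + 0.0020 × 17.99916
= 15.956522 + 0.006800 + 0.035998 = 15.999320 u

15.9993 u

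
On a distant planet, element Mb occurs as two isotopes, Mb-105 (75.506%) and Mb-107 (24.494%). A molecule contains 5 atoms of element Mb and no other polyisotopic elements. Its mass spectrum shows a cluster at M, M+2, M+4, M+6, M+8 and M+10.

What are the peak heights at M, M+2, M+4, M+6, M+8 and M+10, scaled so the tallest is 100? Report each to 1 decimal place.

61.7 : 100.0 : 64.9 : 21.0 : 3.4 : 0.2

Expanding (0.75506 + 0.24494)^5:
P(M) = 0.75506^5 = 0.245419
P(M+2) = 5 × 0.75506^4 × 0.24494^1 = 0.398066
P(M+4) = 10 × 0.75506^3 × 0.24494^2 = 0.258264
P(M+6) = 10 × 0.75506^2 × 0.24494^3 = 0.083780
P(M+8) = 5 × 0.75506^1 × 0.24494^4 = 0.013589
P(M+10) = 0.24494^5 = 0.000882
The M+2 peak is largest (0.398066); scaling to 100 gives 61.7 : 100.0 : 64.9 : 21.0 : 3.4 : 0.2.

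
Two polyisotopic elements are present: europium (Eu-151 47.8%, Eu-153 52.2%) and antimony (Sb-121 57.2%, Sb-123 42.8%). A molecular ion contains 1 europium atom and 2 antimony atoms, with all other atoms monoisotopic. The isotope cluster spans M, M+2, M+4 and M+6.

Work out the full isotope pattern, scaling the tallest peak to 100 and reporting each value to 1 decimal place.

Europium pattern (n=1): 0.4780 : 0.5220
Antimony pattern (n=2): 0.327184 : 0.489632 : 0.183184
Convolve the two distributions (both contribute in 2-u steps):
  M: 0.4780×0.327184 = 0.156394
  M+2: 0.4780×0.489632 + 0.5220×0.327184 = 0.404834
  M+4: 0.4780×0.183184 + 0.5220×0.489632 = 0.343150
  M+6: 0.5220×0.183184 = 0.095622
Scale to base peak (0.404834) = 100: 38.6 : 100.0 : 84.8 : 23.6

38.6 : 100.0 : 84.8 : 23.6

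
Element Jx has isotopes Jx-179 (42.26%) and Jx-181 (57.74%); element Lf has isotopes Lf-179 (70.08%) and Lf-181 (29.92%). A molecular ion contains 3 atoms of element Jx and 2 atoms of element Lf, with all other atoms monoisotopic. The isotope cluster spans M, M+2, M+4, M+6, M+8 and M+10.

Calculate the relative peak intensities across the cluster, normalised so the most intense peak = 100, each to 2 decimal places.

10.77 : 53.36 : 100.00 : 87.04 : 34.46 : 5.01

Element Jx pattern (n=3): 0.07547246 : 0.30935491 : 0.42267281 : 0.19249982
Element Lf pattern (n=2): 0.49112064 : 0.41935872 : 0.08952064
Convolve the two distributions (both contribute in 2-u steps):
  M: 0.07547246×0.49112064 = 0.037066
  M+2: 0.07547246×0.41935872 + 0.30935491×0.49112064 = 0.183581
  M+4: 0.07547246×0.08952064 + 0.30935491×0.41935872 + 0.42267281×0.49112064 = 0.344070
  M+6: 0.30935491×0.08952064 + 0.42267281×0.41935872 + 0.19249982×0.49112064 = 0.299486
  M+8: 0.42267281×0.08952064 + 0.19249982×0.41935872 = 0.118564
  M+10: 0.19249982×0.08952064 = 0.017233
Scale to base peak (0.344070) = 100: 10.77 : 53.36 : 100.00 : 87.04 : 34.46 : 5.01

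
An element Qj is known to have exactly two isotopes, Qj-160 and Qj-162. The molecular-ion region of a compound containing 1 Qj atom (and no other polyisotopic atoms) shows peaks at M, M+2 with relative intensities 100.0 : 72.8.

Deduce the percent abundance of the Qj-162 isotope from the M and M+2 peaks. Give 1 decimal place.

If p is the fraction of Qj that is Qj-160, then I(M+2)/I(M) = [C(1,1)·p^0·(1−p)] / p^1 = 1·(1−p)/p = 72.8/100.0 = 0.7280
(1−p)/p = 0.7280/1 = 0.7280  ⇒  p = 1/(1 + 0.7280) = 0.5787
Qj-160: 57.9%, Qj-162: 42.1%.

42.1%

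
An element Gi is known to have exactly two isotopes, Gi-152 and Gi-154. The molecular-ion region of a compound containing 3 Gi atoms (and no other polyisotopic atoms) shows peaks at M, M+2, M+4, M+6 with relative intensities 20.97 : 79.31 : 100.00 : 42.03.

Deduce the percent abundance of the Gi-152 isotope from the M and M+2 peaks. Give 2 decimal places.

44.23%

Let p = fractional abundance of Gi-152. I(M+2)/I(M) = [C(3,1)·p^2·(1−p)] / p^3 = 3·(1−p)/p = 79.31/20.97 = 3.7821
(1−p)/p = 3.7821/3 = 1.2607  ⇒  p = 1/(1 + 1.2607) = 0.4423
Gi-152: 44.23%, Gi-154: 55.77%.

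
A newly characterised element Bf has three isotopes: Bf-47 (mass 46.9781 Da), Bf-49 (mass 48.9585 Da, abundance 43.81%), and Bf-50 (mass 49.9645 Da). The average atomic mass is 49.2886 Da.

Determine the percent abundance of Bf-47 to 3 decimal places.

7.875%

Let x and y be the fractions of Bf-47 and Bf-50. Then x + y = 1 − 0.4381 = 0.5619 and 46.9781x + 49.9645y = 49.2886 − 0.4381×48.9585 = 27.83988115.
Substituting: 46.9781x + 49.9645(0.5619 − x) = 27.83988115
(46.9781 − 49.9645)x = -0.2351714  ⇒  x = 0.07875, y = 0.48315
Bf-47: 7.875%, Bf-50: 48.315%.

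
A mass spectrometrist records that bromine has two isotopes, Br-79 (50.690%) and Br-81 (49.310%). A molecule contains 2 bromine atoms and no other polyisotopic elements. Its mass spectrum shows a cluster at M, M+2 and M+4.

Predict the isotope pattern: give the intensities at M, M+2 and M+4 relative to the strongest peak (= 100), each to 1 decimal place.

51.4 : 100.0 : 48.6

The 2 Br atoms are independent, so intensities follow the terms of (0.50690 + 0.49310)^2.
P(M) = 0.50690^2 = 0.256948
P(M+2) = 2 × 0.50690^1 × 0.49310^1 = 0.499905
P(M+4) = 0.49310^2 = 0.243148
The M+2 peak is largest (0.499905); scaling to 100 gives 51.4 : 100.0 : 48.6.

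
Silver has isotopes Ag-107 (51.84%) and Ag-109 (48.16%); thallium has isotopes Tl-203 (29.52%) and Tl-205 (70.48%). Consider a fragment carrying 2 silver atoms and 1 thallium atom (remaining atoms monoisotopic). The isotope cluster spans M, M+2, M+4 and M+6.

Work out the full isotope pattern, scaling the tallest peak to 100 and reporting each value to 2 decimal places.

Silver pattern (n=2): 0.26873856 : 0.49932288 : 0.23193856
Thallium pattern (n=1): 0.2952 : 0.7048
Convolve the two distributions (both contribute in 2-u steps):
  M: 0.26873856×0.2952 = 0.079332
  M+2: 0.26873856×0.7048 + 0.49932288×0.2952 = 0.336807
  M+4: 0.49932288×0.7048 + 0.23193856×0.2952 = 0.420391
  M+6: 0.23193856×0.7048 = 0.163470
Scale to base peak (0.420391) = 100: 18.87 : 80.12 : 100.00 : 38.89

18.87 : 80.12 : 100.00 : 38.89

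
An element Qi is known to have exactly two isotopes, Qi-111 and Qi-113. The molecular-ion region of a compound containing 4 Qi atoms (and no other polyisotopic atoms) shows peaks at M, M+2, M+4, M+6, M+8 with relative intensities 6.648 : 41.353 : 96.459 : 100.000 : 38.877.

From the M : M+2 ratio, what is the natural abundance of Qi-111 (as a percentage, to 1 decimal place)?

39.1%

If p is the fraction of Qi that is Qi-111, then I(M+2)/I(M) = [C(4,1)·p^3·(1−p)] / p^4 = 4·(1−p)/p = 41.353/6.648 = 6.2204
(1−p)/p = 6.2204/4 = 1.5551  ⇒  p = 1/(1 + 1.5551) = 0.3914
Qi-111: 39.1%, Qi-113: 60.9%.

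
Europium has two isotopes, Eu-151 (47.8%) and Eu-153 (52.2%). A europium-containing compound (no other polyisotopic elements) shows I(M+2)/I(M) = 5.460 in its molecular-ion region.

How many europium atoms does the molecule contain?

For n independent Eu atoms, I(M+2)/I(M) = n · (abundance Eu-153) / (abundance Eu-151) = n · 0.522/0.478.
n = 5.460 × 0.478/0.522 = 5.00 ≈ 5

5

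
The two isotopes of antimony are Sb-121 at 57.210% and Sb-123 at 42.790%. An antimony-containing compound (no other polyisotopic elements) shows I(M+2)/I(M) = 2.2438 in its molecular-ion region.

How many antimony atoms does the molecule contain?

3

With n Sb atoms, P(M+2)/P(M) = C(n,1)·p^(n−1)q / p^n = n·q/p = n · 0.42790/0.57210.
n = 2.2438 × 0.57210/0.42790 = 3.00 ≈ 3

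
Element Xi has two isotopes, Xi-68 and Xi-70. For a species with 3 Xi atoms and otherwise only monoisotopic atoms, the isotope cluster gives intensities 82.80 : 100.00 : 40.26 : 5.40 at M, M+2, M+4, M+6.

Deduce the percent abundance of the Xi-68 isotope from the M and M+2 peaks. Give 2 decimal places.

Let p = fractional abundance of Xi-68. I(M+2)/I(M) = [C(3,1)·p^2·(1−p)] / p^3 = 3·(1−p)/p = 100.00/82.80 = 1.2077
(1−p)/p = 1.2077/3 = 0.4026  ⇒  p = 1/(1 + 0.4026) = 0.7130
Xi-68: 71.30%, Xi-70: 28.70%.

71.30%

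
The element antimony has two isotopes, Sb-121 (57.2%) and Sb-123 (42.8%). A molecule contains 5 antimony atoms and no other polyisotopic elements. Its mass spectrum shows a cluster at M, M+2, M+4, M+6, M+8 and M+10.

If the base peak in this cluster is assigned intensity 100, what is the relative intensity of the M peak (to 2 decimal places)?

17.86

Binomial terms of (0.572 + 0.428)^5: M 0.0612, M+2 0.2291, M+4 0.3428, M+6 0.2565, M+8 0.0960, M+10 0.0144 → M+4 is the base peak.
P(M+4) = C(5,2) × 0.572^3 × 0.428^2 = 10 × 0.18714925 × 0.183184 = 0.342827 (base)
P(M) = C(5,0) × 0.572^5 × 0.428^0 = 1 × 0.06123224 × 1.0000 = 0.061232
Relative intensity = 0.061232 / 0.342827 × 100 = 17.86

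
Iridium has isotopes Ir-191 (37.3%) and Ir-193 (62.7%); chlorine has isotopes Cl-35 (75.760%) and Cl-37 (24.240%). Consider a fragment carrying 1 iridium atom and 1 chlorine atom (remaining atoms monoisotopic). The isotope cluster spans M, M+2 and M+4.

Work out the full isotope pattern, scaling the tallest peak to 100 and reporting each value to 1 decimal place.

50.0 : 100.0 : 26.9

Iridium pattern (n=1): 0.3730 : 0.6270
Chlorine pattern (n=1): 0.7576 : 0.2424
Convolve the two distributions (both contribute in 2-u steps):
  M: 0.3730×0.7576 = 0.282585
  M+2: 0.3730×0.2424 + 0.6270×0.7576 = 0.565430
  M+4: 0.6270×0.2424 = 0.151985
Scale to base peak (0.565430) = 100: 50.0 : 100.0 : 26.9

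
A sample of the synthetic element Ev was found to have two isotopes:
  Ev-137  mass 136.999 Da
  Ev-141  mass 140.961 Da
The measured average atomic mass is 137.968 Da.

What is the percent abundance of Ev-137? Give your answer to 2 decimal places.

75.54%

With x = fraction of Ev-137 (so Ev-141 is 1 − x):
136.999·x + 140.961·(1 − x) = 137.968
(136.999 − 140.961)·x = 137.968 − 140.961
x = -2.993 / -3.962 = 0.75543 → 75.54% Ev-137, 24.46% Ev-141.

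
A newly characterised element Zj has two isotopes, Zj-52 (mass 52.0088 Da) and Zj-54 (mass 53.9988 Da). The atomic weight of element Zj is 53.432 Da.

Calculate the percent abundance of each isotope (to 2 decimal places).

Writing the weighted mean with unknown fraction x of Zj-52:
52.0088·x + 53.9988·(1 − x) = 53.432
(52.0088 − 53.9988)·x = 53.432 − 53.9988
x = -0.5668 / -1.9900 = 0.28482 → 28.48% Zj-52, 71.52% Zj-54.

Zj-52: 28.48%, Zj-54: 71.52%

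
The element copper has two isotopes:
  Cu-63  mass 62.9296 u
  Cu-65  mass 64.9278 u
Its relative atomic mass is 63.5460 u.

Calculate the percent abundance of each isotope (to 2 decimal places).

Cu-63: 69.15%, Cu-65: 30.85%

Let x be the fractional abundance of Cu-63; then Cu-65 has abundance 1 − x.
62.9296·x + 64.9278·(1 − x) = 63.5460
(62.9296 − 64.9278)·x = 63.5460 − 64.9278
x = -1.3818 / -1.9982 = 0.69152 → 69.15% Cu-63, 30.85% Cu-65.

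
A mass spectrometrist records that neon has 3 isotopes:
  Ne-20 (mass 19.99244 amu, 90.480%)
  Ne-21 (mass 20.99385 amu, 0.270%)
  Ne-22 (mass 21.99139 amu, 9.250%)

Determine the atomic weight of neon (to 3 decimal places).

Average mass = Σ (abundance × isotope mass) = 0.90480 × 19.99244 + 0.00270 × 20.99385 + 0.09250 × 21.99139
= 18.089160 + 0.056683 + 2.034204 = 20.180047 amu

20.180 amu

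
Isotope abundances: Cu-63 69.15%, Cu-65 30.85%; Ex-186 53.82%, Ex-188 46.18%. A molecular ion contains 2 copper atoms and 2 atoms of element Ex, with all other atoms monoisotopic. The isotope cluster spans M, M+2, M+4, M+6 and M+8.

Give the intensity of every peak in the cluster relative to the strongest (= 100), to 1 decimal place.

38.3 : 100.0 : 94.6 : 38.3 : 5.6

Copper pattern (n=2): 0.47817225 : 0.4266555 : 0.09517225
Element Ex pattern (n=2): 0.28965924 : 0.49708152 : 0.21325924
Convolve the two distributions (both contribute in 2-u steps):
  M: 0.47817225×0.28965924 = 0.138507
  M+2: 0.47817225×0.49708152 + 0.4266555×0.28965924 = 0.361275
  M+4: 0.47817225×0.21325924 + 0.4266555×0.49708152 + 0.09517225×0.28965924 = 0.341625
  M+6: 0.4266555×0.21325924 + 0.09517225×0.49708152 = 0.138297
  M+8: 0.09517225×0.21325924 = 0.020296
Scale to base peak (0.361275) = 100: 38.3 : 100.0 : 94.6 : 38.3 : 5.6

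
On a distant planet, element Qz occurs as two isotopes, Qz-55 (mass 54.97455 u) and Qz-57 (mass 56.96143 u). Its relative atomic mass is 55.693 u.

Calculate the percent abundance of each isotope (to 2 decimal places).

Writing the weighted mean with unknown fraction x of Qz-55:
54.97455·x + 56.96143·(1 − x) = 55.693
(54.97455 − 56.96143)·x = 55.693 − 56.96143
x = -1.26843 / -1.98688 = 0.63840 → 63.84% Qz-55, 36.16% Qz-57.

Qz-55: 63.84%, Qz-57: 36.16%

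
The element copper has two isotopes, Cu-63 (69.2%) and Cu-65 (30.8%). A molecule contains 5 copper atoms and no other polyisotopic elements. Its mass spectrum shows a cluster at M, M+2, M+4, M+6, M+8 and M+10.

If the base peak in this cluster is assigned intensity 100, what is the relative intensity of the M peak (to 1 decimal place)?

Binomial terms of (0.692 + 0.308)^5: M 0.1587, M+2 0.3531, M+4 0.3144, M+6 0.1399, M+8 0.0311, M+10 0.0028 → M+2 is the base peak.
P(M+2) = C(5,1) × 0.692^4 × 0.308^1 = 5 × 0.22931073 × 0.3080 = 0.353139 (base)
P(M) = C(5,0) × 0.692^5 × 0.308^0 = 1 × 0.15868303 × 1.0000 = 0.158683
Relative intensity = 0.158683 / 0.353139 × 100 = 44.9

44.9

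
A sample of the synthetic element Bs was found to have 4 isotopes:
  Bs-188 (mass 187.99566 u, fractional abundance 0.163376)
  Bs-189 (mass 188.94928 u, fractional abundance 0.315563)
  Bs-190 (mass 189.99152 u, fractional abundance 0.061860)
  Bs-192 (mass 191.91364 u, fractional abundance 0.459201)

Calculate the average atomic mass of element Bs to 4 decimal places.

190.2192 u

The abundance-weighted mean is 0.163376 × 187.99566 + 0.315563 × 188.94928 + 0.061860 × 189.99152 + 0.459201 × 191.91364
= 30.713979 + 59.625402 + 11.752875 + 88.126935 = 190.219191 u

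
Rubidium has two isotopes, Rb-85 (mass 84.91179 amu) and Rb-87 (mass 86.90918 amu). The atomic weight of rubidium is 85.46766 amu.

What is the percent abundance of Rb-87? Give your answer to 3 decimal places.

Let x be the fractional abundance of Rb-85; then Rb-87 has abundance 1 − x.
84.91179·x + 86.90918·(1 − x) = 85.46766
(84.91179 − 86.90918)·x = 85.46766 − 86.90918
x = -1.44152 / -1.99739 = 0.72170 → 72.170% Rb-85, 27.830% Rb-87.

27.830%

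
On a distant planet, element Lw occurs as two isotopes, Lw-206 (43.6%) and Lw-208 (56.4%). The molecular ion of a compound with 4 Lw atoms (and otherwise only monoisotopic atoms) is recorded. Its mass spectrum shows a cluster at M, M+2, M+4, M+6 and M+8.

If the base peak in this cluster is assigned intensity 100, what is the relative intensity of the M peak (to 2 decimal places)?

9.96

Term probabilities: M 0.0361, M+2 0.1870, M+4 0.3628, M+6 0.3129, M+8 0.1012. Base peak = M+4.
P(M+4) = C(4,2) × 0.436^2 × 0.564^2 = 6 × 0.190096 × 0.318096 = 0.362813 (base)
P(M) = C(4,0) × 0.436^4 × 0.564^0 = 1 × 0.03613649 × 1.0000 = 0.036136
Relative intensity = 0.036136 / 0.362813 × 100 = 9.96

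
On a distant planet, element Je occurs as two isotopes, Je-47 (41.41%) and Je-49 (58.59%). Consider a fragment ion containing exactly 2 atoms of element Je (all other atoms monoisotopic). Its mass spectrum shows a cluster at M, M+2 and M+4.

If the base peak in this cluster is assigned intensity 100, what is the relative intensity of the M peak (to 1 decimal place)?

Term probabilities: M 0.1715, M+2 0.4852, M+4 0.3433. Base peak = M+2.
P(M+2) = C(2,1) × 0.4141^1 × 0.5859^1 = 2 × 0.4141 × 0.5859 = 0.485242 (base)
P(M) = C(2,0) × 0.4141^2 × 0.5859^0 = 1 × 0.17147881 × 1.0000 = 0.171479
Relative intensity = 0.171479 / 0.485242 × 100 = 35.3

35.3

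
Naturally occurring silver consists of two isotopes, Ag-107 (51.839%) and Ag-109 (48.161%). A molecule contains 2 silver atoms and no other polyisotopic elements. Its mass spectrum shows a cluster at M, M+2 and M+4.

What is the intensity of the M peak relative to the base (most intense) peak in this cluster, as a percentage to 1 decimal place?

(0.51839 + 0.48161)^2 gives M 0.2687, M+2 0.4993, M+4 0.2319; the largest is M+2.
P(M+2) = C(2,1) × 0.51839^1 × 0.48161^1 = 2 × 0.51839 × 0.48161 = 0.499324 (base)
P(M) = C(2,0) × 0.51839^2 × 0.48161^0 = 1 × 0.26872819 × 1.0000 = 0.268728
Relative intensity = 0.268728 / 0.499324 × 100 = 53.8

53.8%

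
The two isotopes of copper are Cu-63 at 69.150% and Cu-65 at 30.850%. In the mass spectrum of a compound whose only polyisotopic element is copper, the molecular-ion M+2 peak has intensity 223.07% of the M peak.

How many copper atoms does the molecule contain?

With n Cu atoms, P(M+2)/P(M) = C(n,1)·p^(n−1)q / p^n = n·q/p = n · 0.30850/0.69150.
n = 2.2307 × 0.69150/0.30850 = 5.00 ≈ 5

5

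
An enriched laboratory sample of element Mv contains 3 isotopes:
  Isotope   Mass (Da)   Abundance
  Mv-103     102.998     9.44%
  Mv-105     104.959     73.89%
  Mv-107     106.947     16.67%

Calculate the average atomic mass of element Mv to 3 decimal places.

105.105 Da

The abundance-weighted mean is 0.0944 × 102.998 + 0.7389 × 104.959 + 0.1667 × 106.947
= 9.7230 + 77.5542 + 17.8281 = 105.1053 Da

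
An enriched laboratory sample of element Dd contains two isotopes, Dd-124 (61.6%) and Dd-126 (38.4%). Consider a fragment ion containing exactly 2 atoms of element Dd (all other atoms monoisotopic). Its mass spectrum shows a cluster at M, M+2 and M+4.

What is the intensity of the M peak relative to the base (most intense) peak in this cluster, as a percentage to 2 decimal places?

80.21%

Binomial terms of (0.616 + 0.384)^2: M 0.3795, M+2 0.4731, M+4 0.1475 → M+2 is the base peak.
P(M+2) = C(2,1) × 0.616^1 × 0.384^1 = 2 × 0.6160 × 0.3840 = 0.473088 (base)
P(M) = C(2,0) × 0.616^2 × 0.384^0 = 1 × 0.379456 × 1.0000 = 0.379456
Relative intensity = 0.379456 / 0.473088 × 100 = 80.21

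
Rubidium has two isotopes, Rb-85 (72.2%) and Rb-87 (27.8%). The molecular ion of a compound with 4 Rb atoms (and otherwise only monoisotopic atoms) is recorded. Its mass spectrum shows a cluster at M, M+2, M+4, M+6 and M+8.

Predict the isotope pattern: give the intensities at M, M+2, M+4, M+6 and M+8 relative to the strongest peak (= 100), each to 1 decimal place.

64.9 : 100.0 : 57.8 : 14.8 : 1.4

The 4 Rb atoms are independent, so intensities follow the terms of (0.722 + 0.278)^4.
P(M) = 0.722^4 = 0.271737
P(M+2) = 4 × 0.722^3 × 0.278^1 = 0.418520
P(M+4) = 6 × 0.722^2 × 0.278^2 = 0.241721
P(M+6) = 4 × 0.722^1 × 0.278^3 = 0.062049
P(M+8) = 0.278^4 = 0.005973
The M+2 peak is largest (0.418520); scaling to 100 gives 64.9 : 100.0 : 57.8 : 14.8 : 1.4.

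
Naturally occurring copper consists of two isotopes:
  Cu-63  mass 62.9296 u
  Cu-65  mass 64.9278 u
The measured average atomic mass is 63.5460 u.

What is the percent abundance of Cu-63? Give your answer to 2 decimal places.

69.15%

Writing the weighted mean with unknown fraction x of Cu-63:
62.9296·x + 64.9278·(1 − x) = 63.5460
(62.9296 − 64.9278)·x = 63.5460 − 64.9278
x = -1.3818 / -1.9982 = 0.69152 → 69.15% Cu-63, 30.85% Cu-65.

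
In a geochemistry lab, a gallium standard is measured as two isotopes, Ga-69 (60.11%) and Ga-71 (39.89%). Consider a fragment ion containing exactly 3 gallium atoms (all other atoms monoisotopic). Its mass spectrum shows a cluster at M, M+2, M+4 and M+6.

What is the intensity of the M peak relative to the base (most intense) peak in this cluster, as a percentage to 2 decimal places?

50.23%

Term probabilities: M 0.2172, M+2 0.4324, M+4 0.2869, M+6 0.0635. Base peak = M+2.
P(M+2) = C(3,1) × 0.6011^2 × 0.3989^1 = 3 × 0.36132121 × 0.3989 = 0.432393 (base)
P(M) = C(3,0) × 0.6011^3 × 0.3989^0 = 1 × 0.21719018 × 1.0000 = 0.217190
Relative intensity = 0.217190 / 0.432393 × 100 = 50.23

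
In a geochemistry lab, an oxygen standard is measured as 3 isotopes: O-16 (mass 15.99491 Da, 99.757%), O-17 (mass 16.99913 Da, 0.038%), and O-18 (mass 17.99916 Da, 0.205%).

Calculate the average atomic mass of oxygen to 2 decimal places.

The abundance-weighted mean is 0.99757 × 15.99491 + 0.00038 × 16.99913 + 0.00205 × 17.99916
= 15.956042 + 0.006460 + 0.036898 = 15.999400 Da

16.00 Da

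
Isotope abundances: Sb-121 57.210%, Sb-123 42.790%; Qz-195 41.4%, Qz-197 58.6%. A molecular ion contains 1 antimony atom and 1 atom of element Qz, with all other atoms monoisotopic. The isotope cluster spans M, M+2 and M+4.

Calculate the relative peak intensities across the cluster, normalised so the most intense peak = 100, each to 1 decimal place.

46.2 : 100.0 : 48.9

Antimony pattern (n=1): 0.5721 : 0.4279
Element Qz pattern (n=1): 0.4140 : 0.5860
Convolve the two distributions (both contribute in 2-u steps):
  M: 0.5721×0.4140 = 0.236849
  M+2: 0.5721×0.5860 + 0.4279×0.4140 = 0.512401
  M+4: 0.4279×0.5860 = 0.250749
Scale to base peak (0.512401) = 100: 46.2 : 100.0 : 48.9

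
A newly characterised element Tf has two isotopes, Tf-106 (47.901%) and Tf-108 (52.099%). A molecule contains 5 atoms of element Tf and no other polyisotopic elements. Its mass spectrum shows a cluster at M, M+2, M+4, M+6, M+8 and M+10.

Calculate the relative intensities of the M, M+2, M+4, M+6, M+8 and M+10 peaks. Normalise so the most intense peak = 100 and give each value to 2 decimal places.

7.77 : 42.27 : 91.94 : 100.00 : 54.38 : 11.83

The 5 Tf atoms are independent, so intensities follow the terms of (0.47901 + 0.52099)^5.
P(M) = 0.47901^5 = 0.025219
P(M+2) = 5 × 0.47901^4 × 0.52099^1 = 0.137144
P(M+4) = 10 × 0.47901^3 × 0.52099^2 = 0.298327
P(M+6) = 10 × 0.47901^2 × 0.52099^3 = 0.324472
P(M+8) = 5 × 0.47901^1 × 0.52099^4 = 0.176454
P(M+10) = 0.52099^5 = 0.038384
The M+6 peak is largest (0.324472); scaling to 100 gives 7.77 : 42.27 : 91.94 : 100.00 : 54.38 : 11.83.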